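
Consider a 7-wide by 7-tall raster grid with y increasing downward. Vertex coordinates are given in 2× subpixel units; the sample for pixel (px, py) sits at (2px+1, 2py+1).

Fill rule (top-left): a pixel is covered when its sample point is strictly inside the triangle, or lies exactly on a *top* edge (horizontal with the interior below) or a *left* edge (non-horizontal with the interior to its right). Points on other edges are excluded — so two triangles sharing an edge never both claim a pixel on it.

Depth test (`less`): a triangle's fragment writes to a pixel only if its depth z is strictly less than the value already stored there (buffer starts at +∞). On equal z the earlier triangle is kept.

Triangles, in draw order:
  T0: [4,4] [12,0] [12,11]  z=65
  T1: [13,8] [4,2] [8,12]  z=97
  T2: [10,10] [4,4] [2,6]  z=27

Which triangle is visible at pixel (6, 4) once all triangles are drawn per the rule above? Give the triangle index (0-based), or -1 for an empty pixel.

T0:
  2·area = 88
  edge (4, 4)→(12, 0): d=(8,-4) top-left  bias=+0
  edge (12, 0)→(12, 11): d=(0,11) right/bottom  bias=-1
  edge (12, 11)→(4, 4): d=(-8,-7) top-left  bias=+0
    (5,0)@(11, 1): e=[4,11,73] → #
    (6,0)@(13, 1): e=[12,-11,87] → ·
    (3,1)@(7, 3): e=[4,55,29] → #
    (4,1)@(9, 3): e=[12,33,43] → #
    (6,1)@(13, 3): e=[28,-11,71] → ·
    (3,2)@(7, 5): e=[20,55,13] → #
    (6,2)@(13, 5): e=[44,-11,55] → ·
    (3,3)@(7, 7): e=[36,55,-3] → ·
    (4,3)@(9, 7): e=[44,33,11] → #
    (6,3)@(13, 7): e=[60,-11,39] → ·
    (4,4)@(9, 9): e=[60,33,-5] → ·
    (5,4)@(11, 9): e=[68,11,9] → #
  covered (10 px):
    · · · · · # ·
    · · · # # # ·
    · · · # # # ·
    · · · · # # ·
    · · · · · # ·
    · · · · · · ·
    · · · · · · ·
T1:
  2·area = 66  (B↔C swapped to make it positive)
  edge (13, 8)→(8, 12): d=(-5,4) right/bottom  bias=-1
  edge (8, 12)→(4, 2): d=(-4,-10) top-left  bias=+0
  edge (4, 2)→(13, 8): d=(9,6) right/bottom  bias=-1
    (2,1)@(5, 3): e=[57,6,3] → #
    (3,1)@(7, 3): e=[49,26,-9] → ·
    (2,2)@(5, 5): e=[47,-2,21] → ·
    (3,2)@(7, 5): e=[39,18,9] → #
    (4,2)@(9, 5): e=[31,38,-3] → ·
    (3,3)@(7, 7): e=[29,10,27] → #
    (4,3)@(9, 7): e=[21,30,15] → #
    (5,3)@(11, 7): e=[13,50,3] → #
    (6,3)@(13, 7): e=[5,70,-9] → ·
    (3,4)@(7, 9): e=[19,2,45] → #
    (6,4)@(13, 9): e=[-5,62,9] → ·
    (3,5)@(7, 11): e=[9,-6,63] → ·
  covered (9 px):
    · · · · · · ·
    · · # · · · ·
    · · · # · · ·
    · · · # # # ·
    · · · # # # ·
    · · · · # · ·
    · · · · · · ·
T2:
  2·area = 24  (B↔C swapped to make it positive)
  edge (10, 10)→(2, 6): d=(-8,-4) top-left  bias=+0
  edge (2, 6)→(4, 4): d=(2,-2) top-left  bias=+0
  edge (4, 4)→(10, 10): d=(6,6) right/bottom  bias=-1
    (0,0)@(1, 1): e=[36,-12,0] → ·  [on edge]
    (3,0)@(7, 1): e=[60,0,-36] → ·  [on edge]
    (1,1)@(3, 3): e=[28,-4,0] → ·  [on edge]
    (2,1)@(5, 3): e=[36,0,-12] → ·  [on edge]
    (1,2)@(3, 5): e=[12,0,12] → #  [on edge]
    (2,2)@(5, 5): e=[20,4,0] → ·  [on edge]
    (0,3)@(1, 7): e=[-12,0,36] → ·  [on edge]
    (1,3)@(3, 7): e=[-4,4,24] → ·
    (2,3)@(5, 7): e=[4,8,12] → #
    (3,3)@(7, 7): e=[12,12,0] → ·  [on edge]
    (2,4)@(5, 9): e=[-12,12,24] → ·
    (4,4)@(9, 9): e=[4,20,0] → ·  [on edge]
    (5,5)@(11, 11): e=[-4,28,0] → ·  [on edge]
    (6,6)@(13, 13): e=[-12,36,0] → ·  [on edge]
  covered (2 px):
    · · · · · · ·
    · · · · · · ·
    · # · · · · ·
    · · # · · · ·
    · · · · · · ·
    · · · · · · ·
    · · · · · · ·

Z-buffer (winner per pixel, '.' = empty):
  . . . . . 0 .
  . . 1 0 0 0 .
  . 2 . 0 0 0 .
  . . 2 1 0 0 .
  . . . 1 1 0 .
  . . . . 1 . .
  . . . . . . .

Final: -1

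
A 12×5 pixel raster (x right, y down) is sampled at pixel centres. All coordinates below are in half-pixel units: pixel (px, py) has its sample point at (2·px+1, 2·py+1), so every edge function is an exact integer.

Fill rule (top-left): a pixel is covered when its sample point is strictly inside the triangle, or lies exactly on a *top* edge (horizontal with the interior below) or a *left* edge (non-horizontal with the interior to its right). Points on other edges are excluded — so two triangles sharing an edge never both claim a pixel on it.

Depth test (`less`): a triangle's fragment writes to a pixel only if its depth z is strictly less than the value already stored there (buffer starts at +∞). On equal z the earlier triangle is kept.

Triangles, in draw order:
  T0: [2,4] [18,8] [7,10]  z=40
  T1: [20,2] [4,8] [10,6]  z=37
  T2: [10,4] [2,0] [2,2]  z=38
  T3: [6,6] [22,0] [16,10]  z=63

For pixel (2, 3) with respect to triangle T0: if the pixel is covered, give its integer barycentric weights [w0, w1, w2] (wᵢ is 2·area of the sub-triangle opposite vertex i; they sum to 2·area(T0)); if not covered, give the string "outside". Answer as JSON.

T0:
  2·area = 76
  edge (2, 4)→(18, 8): d=(16,4) right/bottom  bias=-1
  edge (18, 8)→(7, 10): d=(-11,2) right/bottom  bias=-1
  edge (7, 10)→(2, 4): d=(-5,-6) top-left  bias=+0
    (1,2)@(3, 5): e=[12,63,1] → X
    (2,2)@(5, 5): e=[4,59,13] → X
    (3,2)@(7, 5): e=[-4,55,25] → .
    (1,3)@(3, 7): e=[44,41,-9] → .
    (2,3)@(5, 7): e=[36,37,3] → X
    (3,3)@(7, 7): e=[28,33,15] → X
    (4,3)@(9, 7): e=[20,29,27] → X
    (5,3)@(11, 7): e=[12,25,39] → X
    (6,3)@(13, 7): e=[4,21,51] → X
    (7,3)@(15, 7): e=[-4,17,63] → .
    (2,4)@(5, 9): e=[68,15,-7] → .
    (3,4)@(7, 9): e=[60,11,5] → X
  covered (10 px):
    . . . . . . . . . . . .
    . . . . . . . . . . . .
    . X X . . . . . . . . .
    . . X X X X X . . . . .
    . . . X X X . . . . . .
T1:
  2·area = 4  (B↔C swapped to make it positive)
  edge (20, 2)→(10, 6): d=(-10,4) right/bottom  bias=-1
  edge (10, 6)→(4, 8): d=(-6,2) right/bottom  bias=-1
  edge (4, 8)→(20, 2): d=(16,-6) top-left  bias=+0
    (9,1)@(19, 3): e=[-6,0,10] → .  [on edge]
    (6,2)@(13, 5): e=[-2,0,6] → .  [on edge]
    (3,3)@(7, 7): e=[2,0,2] → .  [on edge]
    (0,4)@(1, 9): e=[6,0,-2] → .  [on edge]
  covered (0 px):
    . . . . . . . . . . . .
    . . . . . . . . . . . .
    . . . . . . . . . . . .
    . . . . . . . . . . . .
    . . . . . . . . . . . .
T2:
  2·area = 16  (B↔C swapped to make it positive)
  edge (10, 4)→(2, 2): d=(-8,-2) top-left  bias=+0
  edge (2, 2)→(2, 0): d=(0,-2) top-left  bias=+0
  edge (2, 0)→(10, 4): d=(8,4) right/bottom  bias=-1
    (1,0)@(3, 1): e=[10,2,4] → X
    (2,0)@(5, 1): e=[14,6,-4] → .
    (1,1)@(3, 3): e=[-6,2,20] → .
    (3,1)@(7, 3): e=[2,10,4] → X
    (4,1)@(9, 3): e=[6,14,-4] → .
    (3,2)@(7, 5): e=[-14,10,20] → .
  covered (2 px):
    . X . . . . . . . . . .
    . . . X . . . . . . . .
    . . . . . . . . . . . .
    . . . . . . . . . . . .
    . . . . . . . . . . . .
T3:
  2·area = 124
  edge (6, 6)→(22, 0): d=(16,-6) top-left  bias=+0
  edge (22, 0)→(16, 10): d=(-6,10) right/bottom  bias=-1
  edge (16, 10)→(6, 6): d=(-10,-4) top-left  bias=+0
    (10,0)@(21, 1): e=[10,4,110] → X
    (11,0)@(23, 1): e=[22,-16,118] → .
    (7,1)@(15, 3): e=[6,52,66] → X
    (8,1)@(17, 3): e=[18,32,74] → X
    (9,1)@(19, 3): e=[30,12,82] → X
    (10,1)@(21, 3): e=[42,-8,90] → .
    (4,2)@(9, 5): e=[2,100,22] → X
    (5,2)@(11, 5): e=[14,80,30] → X
    (6,2)@(13, 5): e=[26,60,38] → X
    (9,2)@(19, 5): e=[62,0,62] → .  [on edge]
    (4,3)@(9, 7): e=[34,88,2] → X
    (9,3)@(19, 7): e=[94,-12,42] → .
  covered (15 px):
    . . . . . . . . . . X .
    . . . . . . . X X X . .
    . . . . X X X X X . . .
    . . . . X X X X X . . .
    . . . . . . . X . . . .

Final: [37,3,36]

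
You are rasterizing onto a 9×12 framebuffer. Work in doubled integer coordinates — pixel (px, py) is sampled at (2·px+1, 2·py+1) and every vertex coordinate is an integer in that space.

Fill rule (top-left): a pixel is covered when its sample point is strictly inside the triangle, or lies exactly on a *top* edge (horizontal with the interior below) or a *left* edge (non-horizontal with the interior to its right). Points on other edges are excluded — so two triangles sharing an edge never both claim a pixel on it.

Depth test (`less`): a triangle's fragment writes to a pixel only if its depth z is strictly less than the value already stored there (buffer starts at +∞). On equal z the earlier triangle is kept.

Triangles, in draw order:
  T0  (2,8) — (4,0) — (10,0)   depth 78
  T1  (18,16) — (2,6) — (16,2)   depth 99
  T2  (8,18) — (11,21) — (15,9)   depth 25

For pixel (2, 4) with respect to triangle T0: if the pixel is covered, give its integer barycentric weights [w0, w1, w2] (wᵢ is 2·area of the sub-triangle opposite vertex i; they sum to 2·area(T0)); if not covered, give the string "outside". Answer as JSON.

T0:
  2·area = 48
  edge (2, 8)→(4, 0): d=(2,-8) top-left  bias=+0
  edge (4, 0)→(10, 0): d=(6,0) top-left  bias=+0
  edge (10, 0)→(2, 8): d=(-8,8) right/bottom  bias=-1
    (2,0)@(5, 1): e=[10,6,32] → X
    (3,0)@(7, 1): e=[26,6,16] → X
    (4,0)@(9, 1): e=[42,6,0] → .  [on edge]
    (2,1)@(5, 3): e=[14,18,16] → X
    (3,1)@(7, 3): e=[30,18,0] → .  [on edge]
    (1,2)@(3, 5): e=[2,30,16] → X
    (2,2)@(5, 5): e=[18,30,0] → .  [on edge]
    (1,3)@(3, 7): e=[6,42,0] → .  [on edge]
    (0,4)@(1, 9): e=[-6,54,0] → .  [on edge]
  covered (4 px):
    . . X X . . . . .
    . . X . . . . . .
    . X . . . . . . .
    . . . . . . . . .
    . . . . . . . . .
    . . . . . . . . .
    . . . . . . . . .
    . . . . . . . . .
    . . . . . . . . .
    . . . . . . . . .
    . . . . . . . . .
    . . . . . . . . .
T1:
  2·area = 204
  edge (18, 16)→(2, 6): d=(-16,-10) top-left  bias=+0
  edge (2, 6)→(16, 2): d=(14,-4) top-left  bias=+0
  edge (16, 2)→(18, 16): d=(2,14) right/bottom  bias=-1
    (6,1)@(13, 3): e=[158,2,44] → X
    (7,1)@(15, 3): e=[178,10,16] → X
    (8,1)@(17, 3): e=[198,18,-12] → .
    (3,2)@(7, 5): e=[66,6,132] → X
    (4,2)@(9, 5): e=[86,14,104] → X
    (5,2)@(11, 5): e=[106,22,76] → X
    (8,2)@(17, 5): e=[166,46,-8] → .
    (2,3)@(5, 7): e=[14,26,164] → X
    (8,3)@(17, 7): e=[134,74,-4] → .
    (2,4)@(5, 9): e=[-18,54,168] → .
    (3,4)@(7, 9): e=[2,62,140] → X
    (8,4)@(17, 9): e=[102,102,0] → .  [on edge]
  covered (25 px):
    . . . . . . . . .
    . . . . . . X X .
    . . . X X X X X .
    . . X X X X X X .
    . . . X X X X X .
    . . . . . X X X X
    . . . . . . . X X
    . . . . . . . . X
    . . . . . . . . .
    . . . . . . . . .
    . . . . . . . . .
    . . . . . . . . .
T2:
  2·area = 48  (B↔C swapped to make it positive)
  edge (8, 18)→(15, 9): d=(7,-9) top-left  bias=+0
  edge (15, 9)→(11, 21): d=(-4,12) right/bottom  bias=-1
  edge (11, 21)→(8, 18): d=(-3,-3) top-left  bias=+0
    (8,1)@(17, 3): e=[-24,0,72] → .  [on edge]
    (7,4)@(15, 9): e=[0,0,48] → .  [on edge]
    (0,5)@(1, 11): e=[-112,160,0] → .  [on edge]
    (1,6)@(3, 13): e=[-80,128,0] → .  [on edge]
    (6,6)@(13, 13): e=[10,8,30] → X
    (7,6)@(15, 13): e=[28,-16,36] → .
    (2,7)@(5, 15): e=[-48,96,0] → .  [on edge]
    (5,7)@(11, 15): e=[6,24,18] → X
    (6,7)@(13, 15): e=[24,0,24] → .  [on edge]
    (3,8)@(7, 17): e=[-16,64,0] → .  [on edge]
    (4,8)@(9, 17): e=[2,40,6] → X
    (6,8)@(13, 17): e=[38,-8,18] → .
    (4,9)@(9, 19): e=[16,32,0] → X  [on edge]
    (5,10)@(11, 21): e=[48,0,0] → .  [on edge]
    (6,11)@(13, 23): e=[80,-32,0] → .  [on edge]
  covered (6 px):
    . . . . . . . . .
    . . . . . . . . .
    . . . . . . . . .
    . . . . . . . . .
    . . . . . . . . .
    . . . . . . . . .
    . . . . . . X . .
    . . . . . X . . .
    . . . . X X . . .
    . . . . X X . . .
    . . . . . . . . .
    . . . . . . . . .

Result: "outside"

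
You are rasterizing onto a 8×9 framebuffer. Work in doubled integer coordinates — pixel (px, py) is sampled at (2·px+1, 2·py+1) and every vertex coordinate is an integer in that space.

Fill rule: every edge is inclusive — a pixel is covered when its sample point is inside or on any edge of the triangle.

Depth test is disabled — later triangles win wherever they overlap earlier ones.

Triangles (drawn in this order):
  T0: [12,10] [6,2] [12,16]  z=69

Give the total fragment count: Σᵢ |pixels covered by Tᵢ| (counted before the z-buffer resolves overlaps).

T0:
  2·area = 36  (B↔C swapped to make it positive)
  edge (12, 10)→(12, 16): d=(0,6) inclusive
  edge (12, 16)→(6, 2): d=(-6,-14) inclusive
  edge (6, 2)→(12, 10): d=(6,8) inclusive
    (4,3)@(9, 7): e=[18,12,6] → X
    (5,3)@(11, 7): e=[6,40,-10] → .
    (4,4)@(9, 9): e=[18,0,18] → X  [on edge]
    (5,4)@(11, 9): e=[6,28,2] → X
    (6,4)@(13, 9): e=[-6,56,-14] → .
    (4,5)@(9, 11): e=[18,-12,30] → .
    (5,5)@(11, 11): e=[6,16,14] → X
    (6,5)@(13, 11): e=[-6,44,-2] → .
    (5,6)@(11, 13): e=[6,4,26] → X
    (6,6)@(13, 13): e=[-6,32,10] → .
    (5,7)@(11, 15): e=[6,-8,38] → .
  covered (5 px):
    . . . . . . . .
    . . . . . . . .
    . . . . . . . .
    . . . . X . . .
    . . . . X X . .
    . . . . . X . .
    . . . . . X . .
    . . . . . . . .
    . . . . . . . .

Answer: 5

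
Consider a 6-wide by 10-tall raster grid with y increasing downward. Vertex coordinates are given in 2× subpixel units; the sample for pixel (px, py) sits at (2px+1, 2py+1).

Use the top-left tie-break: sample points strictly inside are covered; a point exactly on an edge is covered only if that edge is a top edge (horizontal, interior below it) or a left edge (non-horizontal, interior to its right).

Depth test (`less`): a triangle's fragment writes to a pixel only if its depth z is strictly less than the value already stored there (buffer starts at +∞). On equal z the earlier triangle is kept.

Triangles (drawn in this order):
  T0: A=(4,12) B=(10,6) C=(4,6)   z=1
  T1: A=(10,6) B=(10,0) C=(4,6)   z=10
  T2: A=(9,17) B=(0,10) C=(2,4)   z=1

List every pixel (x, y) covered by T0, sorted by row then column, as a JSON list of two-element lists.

T0:
  2·area = 36  (B↔C swapped to make it positive)
  edge (4, 12)→(4, 6): d=(0,-6) top-left  bias=+0
  edge (4, 6)→(10, 6): d=(6,0) top-left  bias=+0
  edge (10, 6)→(4, 12): d=(-6,6) right/bottom  bias=-1
    (5,2)@(11, 5): e=[42,-6,0] → ·  [on edge]
    (2,3)@(5, 7): e=[6,6,24] → █
    (3,3)@(7, 7): e=[18,6,12] → █
    (4,3)@(9, 7): e=[30,6,0] → ·  [on edge]
    (2,4)@(5, 9): e=[6,18,12] → █
    (3,4)@(7, 9): e=[18,18,0] → ·  [on edge]
    (2,5)@(5, 11): e=[6,30,0] → ·  [on edge]
    (1,6)@(3, 13): e=[-6,42,0] → ·  [on edge]
    (0,7)@(1, 15): e=[-18,54,0] → ·  [on edge]
  covered (3 px):
    · · · · · ·
    · · · · · ·
    · · · · · ·
    · · █ █ · ·
    · · █ · · ·
    · · · · · ·
    · · · · · ·
    · · · · · ·
    · · · · · ·
    · · · · · ·
T1:
  2·area = 36  (B↔C swapped to make it positive)
  edge (10, 6)→(4, 6): d=(-6,0) right/bottom  bias=-1
  edge (4, 6)→(10, 0): d=(6,-6) top-left  bias=+0
  edge (10, 0)→(10, 6): d=(0,6) right/bottom  bias=-1
    (4,0)@(9, 1): e=[30,0,6] → █  [on edge]
    (5,0)@(11, 1): e=[30,12,-6] → ·
    (3,1)@(7, 3): e=[18,0,18] → █  [on edge]
    (5,1)@(11, 3): e=[18,24,-6] → ·
    (2,2)@(5, 5): e=[6,0,30] → █  [on edge]
    (5,2)@(11, 5): e=[6,36,-6] → ·
    (1,3)@(3, 7): e=[-6,0,42] → ·  [on edge]
    (2,3)@(5, 7): e=[-6,12,30] → ·
    (3,3)@(7, 7): e=[-6,24,18] → ·
    (4,3)@(9, 7): e=[-6,36,6] → ·
    (0,4)@(1, 9): e=[-18,0,54] → ·  [on edge]
  covered (6 px):
    · · · · █ ·
    · · · █ █ ·
    · · █ █ █ ·
    · · · · · ·
    · · · · · ·
    · · · · · ·
    · · · · · ·
    · · · · · ·
    · · · · · ·
    · · · · · ·
T2:
  2·area = 68
  edge (9, 17)→(0, 10): d=(-9,-7) top-left  bias=+0
  edge (0, 10)→(2, 4): d=(2,-6) top-left  bias=+0
  edge (2, 4)→(9, 17): d=(7,13) right/bottom  bias=-1
    (1,0)@(3, 1): e=[102,0,-34] → ·  [on edge]
    (0,3)@(1, 7): e=[34,0,34] → █  [on edge]
    (1,3)@(3, 7): e=[48,12,8] → █
    (2,3)@(5, 7): e=[62,24,-18] → ·
    (0,4)@(1, 9): e=[16,4,48] → █
    (2,4)@(5, 9): e=[44,28,-4] → ·
    (0,5)@(1, 11): e=[-2,8,62] → ·
    (1,5)@(3, 11): e=[12,20,36] → █
    (2,5)@(5, 11): e=[26,32,10] → █
    (3,5)@(7, 11): e=[40,44,-16] → ·
    (1,6)@(3, 13): e=[-6,24,50] → ·
    (2,6)@(5, 13): e=[8,36,24] → █
    (4,8)@(9, 17): e=[0,68,0] → ·  [on edge]
  covered (8 px):
    · · · · · ·
    · · · · · ·
    · · · · · ·
    █ █ · · · ·
    █ █ · · · ·
    · █ █ · · ·
    · · █ · · ·
    · · · █ · ·
    · · · · · ·
    · · · · · ·

Answer: [[2,3],[3,3],[2,4]]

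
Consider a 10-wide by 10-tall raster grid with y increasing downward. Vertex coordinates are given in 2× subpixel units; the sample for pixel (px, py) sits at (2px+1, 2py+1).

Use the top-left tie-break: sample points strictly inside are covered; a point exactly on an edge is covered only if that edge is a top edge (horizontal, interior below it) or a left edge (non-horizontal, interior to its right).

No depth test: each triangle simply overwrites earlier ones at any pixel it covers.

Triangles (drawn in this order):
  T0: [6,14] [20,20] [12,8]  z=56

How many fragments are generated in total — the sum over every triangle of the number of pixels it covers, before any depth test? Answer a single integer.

T0:
  2·area = 120  (B↔C swapped to make it positive)
  edge (6, 14)→(12, 8): d=(6,-6) top-left  bias=+0
  edge (12, 8)→(20, 20): d=(8,12) right/bottom  bias=-1
  edge (20, 20)→(6, 14): d=(-14,-6) top-left  bias=+0
    (9,0)@(19, 1): e=[0,-140,260] → .  [on edge]
    (8,1)@(17, 3): e=[0,-100,220] → .  [on edge]
    (7,2)@(15, 5): e=[0,-60,180] → .  [on edge]
    (6,3)@(13, 7): e=[0,-20,140] → .  [on edge]
    (5,4)@(11, 9): e=[0,20,100] → X  [on edge]
    (6,4)@(13, 9): e=[12,-4,112] → .
    (4,5)@(9, 11): e=[0,60,60] → X  [on edge]
    (6,5)@(13, 11): e=[24,12,84] → X
    (7,5)@(15, 11): e=[36,-12,96] → .
    (3,6)@(7, 13): e=[0,100,20] → X  [on edge]
    (7,6)@(15, 13): e=[48,4,68] → X
    (8,6)@(17, 13): e=[60,-20,80] → .
    (2,7)@(5, 15): e=[0,140,-20] → .  [on edge]
    (1,8)@(3, 17): e=[0,180,-60] → .  [on edge]
    (6,8)@(13, 17): e=[60,60,0] → X  [on edge]
    (0,9)@(1, 19): e=[0,220,-100] → .  [on edge]
  covered (17 px):
    . . . . . . . . . .
    . . . . . . . . . .
    . . . . . . . . . .
    . . . . . . . . . .
    . . . . . X . . . .
    . . . . X X X . . .
    . . . X X X X X . .
    . . . . X X X X . .
    . . . . . . X X X .
    . . . . . . . . . X

Result: 17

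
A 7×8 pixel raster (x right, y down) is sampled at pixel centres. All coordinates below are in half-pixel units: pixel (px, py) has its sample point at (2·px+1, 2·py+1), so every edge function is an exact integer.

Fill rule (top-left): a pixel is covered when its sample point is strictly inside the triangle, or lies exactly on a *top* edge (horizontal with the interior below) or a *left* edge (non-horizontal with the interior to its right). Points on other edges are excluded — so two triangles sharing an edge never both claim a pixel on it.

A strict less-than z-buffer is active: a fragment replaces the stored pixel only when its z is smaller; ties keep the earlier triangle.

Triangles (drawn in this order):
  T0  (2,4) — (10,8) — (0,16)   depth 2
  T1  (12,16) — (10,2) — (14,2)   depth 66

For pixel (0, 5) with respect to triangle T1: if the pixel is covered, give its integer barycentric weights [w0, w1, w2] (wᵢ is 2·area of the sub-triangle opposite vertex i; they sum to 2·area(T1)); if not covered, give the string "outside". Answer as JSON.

T0:
  2·area = 104
  edge (2, 4)→(10, 8): d=(8,4) right/bottom  bias=-1
  edge (10, 8)→(0, 16): d=(-10,8) right/bottom  bias=-1
  edge (0, 16)→(2, 4): d=(2,-12) top-left  bias=+0
    (1,2)@(3, 5): e=[4,86,14] → █
    (2,2)@(5, 5): e=[-4,70,38] → ·
    (1,3)@(3, 7): e=[20,66,18] → █
    (2,3)@(5, 7): e=[12,50,42] → █
    (3,3)@(7, 7): e=[4,34,66] → █
    (4,3)@(9, 7): e=[-4,18,90] → ·
    (1,4)@(3, 9): e=[36,46,22] → █
    (4,4)@(9, 9): e=[12,-2,94] → ·
    (0,5)@(1, 11): e=[60,42,2] → █
    (3,5)@(7, 11): e=[36,-6,74] → ·
    (0,6)@(1, 13): e=[76,22,6] → █
    (2,6)@(5, 13): e=[60,-10,54] → ·
  covered (13 px):
    · · · · · · ·
    · · · · · · ·
    · █ · · · · ·
    · █ █ █ · · ·
    · █ █ █ · · ·
    █ █ █ · · · ·
    █ █ · · · · ·
    █ · · · · · ·
T1:
  2·area = 56
  edge (12, 16)→(10, 2): d=(-2,-14) top-left  bias=+0
  edge (10, 2)→(14, 2): d=(4,0) top-left  bias=+0
  edge (14, 2)→(12, 16): d=(-2,14) right/bottom  bias=-1
    (5,1)@(11, 3): e=[12,4,40] → █
    (6,1)@(13, 3): e=[40,4,12] → █
    (5,2)@(11, 5): e=[8,12,36] → █
    (5,3)@(11, 7): e=[4,20,32] → █
    (5,4)@(11, 9): e=[0,28,28] → █  [on edge]
    (6,4)@(13, 9): e=[28,28,0] → ·  [on edge]
    (5,5)@(11, 11): e=[-4,36,24] → ·
  covered (7 px):
    · · · · · · ·
    · · · · · █ █
    · · · · · █ █
    · · · · · █ █
    · · · · · █ ·
    · · · · · · ·
    · · · · · · ·
    · · · · · · ·

Answer: "outside"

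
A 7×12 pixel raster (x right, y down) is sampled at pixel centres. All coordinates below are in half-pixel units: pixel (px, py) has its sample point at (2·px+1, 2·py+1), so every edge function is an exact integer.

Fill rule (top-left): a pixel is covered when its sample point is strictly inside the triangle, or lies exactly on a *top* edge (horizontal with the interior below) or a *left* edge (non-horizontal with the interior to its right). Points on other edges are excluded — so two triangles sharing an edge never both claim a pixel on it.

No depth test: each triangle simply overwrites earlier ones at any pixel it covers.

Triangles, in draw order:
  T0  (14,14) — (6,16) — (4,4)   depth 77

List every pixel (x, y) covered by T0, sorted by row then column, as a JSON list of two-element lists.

T0:
  2·area = 100
  edge (14, 14)→(6, 16): d=(-8,2) right/bottom  bias=-1
  edge (6, 16)→(4, 4): d=(-2,-12) top-left  bias=+0
  edge (4, 4)→(14, 14): d=(10,10) right/bottom  bias=-1
    (0,0)@(1, 1): e=[130,-30,0] → ·  [on edge]
    (1,1)@(3, 3): e=[110,-10,0] → ·  [on edge]
    (2,2)@(5, 5): e=[90,10,0] → ·  [on edge]
    (2,3)@(5, 7): e=[74,6,20] → █
    (3,3)@(7, 7): e=[70,30,0] → ·  [on edge]
    (2,4)@(5, 9): e=[58,2,40] → █
    (3,4)@(7, 9): e=[54,26,20] → █
    (4,4)@(9, 9): e=[50,50,0] → ·  [on edge]
    (2,5)@(5, 11): e=[42,-2,60] → ·
    (3,5)@(7, 11): e=[38,22,40] → █
    (4,5)@(9, 11): e=[34,46,20] → █
    (5,5)@(11, 11): e=[30,70,0] → ·  [on edge]
    (6,6)@(13, 13): e=[10,90,0] → ·  [on edge]
  covered (10 px):
    · · · · · · ·
    · · · · · · ·
    · · · · · · ·
    · · █ · · · ·
    · · █ █ · · ·
    · · · █ █ · ·
    · · · █ █ █ ·
    · · · █ █ · ·
    · · · · · · ·
    · · · · · · ·
    · · · · · · ·
    · · · · · · ·

Final: [[2,3],[2,4],[3,4],[3,5],[4,5],[3,6],[4,6],[5,6],[3,7],[4,7]]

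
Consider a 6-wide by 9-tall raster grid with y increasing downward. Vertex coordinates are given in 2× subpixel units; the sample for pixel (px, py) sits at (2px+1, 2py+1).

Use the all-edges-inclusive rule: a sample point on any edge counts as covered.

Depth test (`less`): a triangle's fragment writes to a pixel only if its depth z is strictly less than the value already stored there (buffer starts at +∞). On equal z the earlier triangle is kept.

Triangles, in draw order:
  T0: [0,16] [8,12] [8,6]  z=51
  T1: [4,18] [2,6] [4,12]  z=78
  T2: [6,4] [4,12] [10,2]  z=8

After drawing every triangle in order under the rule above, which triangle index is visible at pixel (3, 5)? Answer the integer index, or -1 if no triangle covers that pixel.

T0:
  2·area = 48  (B↔C swapped to make it positive)
  edge (0, 16)→(8, 6): d=(8,-10) inclusive
  edge (8, 6)→(8, 12): d=(0,6) inclusive
  edge (8, 12)→(0, 16): d=(-8,4) inclusive
    (3,4)@(7, 9): e=[14,6,28] → X
    (4,4)@(9, 9): e=[34,-6,20] → .
    (2,5)@(5, 11): e=[10,18,20] → X
    (4,5)@(9, 11): e=[50,-6,4] → .
    (1,6)@(3, 13): e=[6,30,12] → X
    (3,6)@(7, 13): e=[46,6,-4] → .
    (0,7)@(1, 15): e=[2,42,4] → X
    (1,7)@(3, 15): e=[22,30,-4] → .
    (2,7)@(5, 15): e=[42,18,-12] → .
    (0,8)@(1, 17): e=[18,42,-12] → .
  covered (6 px):
    . . . . . .
    . . . . . .
    . . . . . .
    . . . . . .
    . . . X . .
    . . X X . .
    . X X . . .
    X . . . . .
    . . . . . .
T1:
  2·area = 12
  edge (4, 18)→(2, 6): d=(-2,-12) inclusive
  edge (2, 6)→(4, 12): d=(2,6) inclusive
  edge (4, 12)→(4, 18): d=(0,6) inclusive
    (0,1)@(1, 3): e=[-6,0,18] → .  [on edge]
    (1,4)@(3, 9): e=[6,0,6] → X  [on edge]
    (2,4)@(5, 9): e=[30,-12,-6] → .
    (1,5)@(3, 11): e=[2,4,6] → X
    (2,5)@(5, 11): e=[26,-8,-6] → .
    (1,6)@(3, 13): e=[-2,8,6] → .
    (2,7)@(5, 15): e=[18,0,-6] → .  [on edge]
  covered (2 px):
    . . . . . .
    . . . . . .
    . . . . . .
    . . . . . .
    . X . . . .
    . X . . . .
    . . . . . .
    . . . . . .
    . . . . . .
T2:
  2·area = 28  (B↔C swapped to make it positive)
  edge (6, 4)→(10, 2): d=(4,-2) inclusive
  edge (10, 2)→(4, 12): d=(-6,10) inclusive
  edge (4, 12)→(6, 4): d=(2,-8) inclusive
    (4,1)@(9, 3): e=[2,4,22] → X
    (5,1)@(11, 3): e=[6,-16,38] → .
    (3,2)@(7, 5): e=[6,12,10] → X
    (4,2)@(9, 5): e=[10,-8,26] → .
    (3,3)@(7, 7): e=[14,0,14] → X  [on edge]
    (4,3)@(9, 7): e=[18,-20,30] → .
    (2,4)@(5, 9): e=[18,8,2] → X
    (3,4)@(7, 9): e=[22,-12,18] → .
    (2,5)@(5, 11): e=[26,-4,6] → .
    (0,8)@(1, 17): e=[42,0,-14] → .  [on edge]
  covered (4 px):
    . . . . . .
    . . . . X .
    . . . X . .
    . . . X . .
    . . X . . .
    . . . . . .
    . . . . . .
    . . . . . .
    . . . . . .

Z-buffer (winner per pixel, '.' = empty):
  . . . . . .
  . . . . 2 .
  . . . 2 . .
  . . . 2 . .
  . 1 2 0 . .
  . 1 0 0 . .
  . 0 0 . . .
  0 . . . . .
  . . . . . .

Final: 0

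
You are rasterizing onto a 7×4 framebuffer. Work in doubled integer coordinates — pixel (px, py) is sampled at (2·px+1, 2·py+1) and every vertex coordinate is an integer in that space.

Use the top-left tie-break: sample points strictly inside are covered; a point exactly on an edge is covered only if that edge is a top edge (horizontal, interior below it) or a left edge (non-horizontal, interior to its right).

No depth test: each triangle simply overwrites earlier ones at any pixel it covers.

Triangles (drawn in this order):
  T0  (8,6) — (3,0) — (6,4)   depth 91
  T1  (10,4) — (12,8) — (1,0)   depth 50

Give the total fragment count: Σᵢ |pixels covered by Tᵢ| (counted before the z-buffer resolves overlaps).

T0:
  2·area = 2  (B↔C swapped to make it positive)
  edge (8, 6)→(6, 4): d=(-2,-2) top-left  bias=+0
  edge (6, 4)→(3, 0): d=(-3,-4) top-left  bias=+0
  edge (3, 0)→(8, 6): d=(5,6) right/bottom  bias=-1
    (1,0)@(3, 1): e=[0,-3,5] → .  [on edge]
    (2,1)@(5, 3): e=[0,-1,3] → .  [on edge]
    (3,2)@(7, 5): e=[0,1,1] → X  [on edge]
    (4,2)@(9, 5): e=[4,9,-11] → .
    (3,3)@(7, 7): e=[-4,-5,11] → .
    (4,3)@(9, 7): e=[0,3,-1] → .  [on edge]
  covered (1 px):
    . . . . . . .
    . . . . . . .
    . . . X . . .
    . . . . . . .
T1:
  2·area = 28
  edge (10, 4)→(12, 8): d=(2,4) right/bottom  bias=-1
  edge (12, 8)→(1, 0): d=(-11,-8) top-left  bias=+0
  edge (1, 0)→(10, 4): d=(9,4) right/bottom  bias=-1
    (1,0)@(3, 1): e=[22,5,1] → X
    (2,0)@(5, 1): e=[14,21,-7] → .
    (1,1)@(3, 3): e=[26,-17,19] → .
    (3,1)@(7, 3): e=[10,15,3] → X
    (4,1)@(9, 3): e=[2,31,-5] → .
    (3,2)@(7, 5): e=[14,-7,21] → .
    (4,2)@(9, 5): e=[6,9,13] → X
    (5,2)@(11, 5): e=[-2,25,5] → .
    (4,3)@(9, 7): e=[10,-13,31] → .
    (5,3)@(11, 7): e=[2,3,23] → X
    (6,3)@(13, 7): e=[-6,19,15] → .
  covered (4 px):
    . X . . . . .
    . . . X . . .
    . . . . X . .
    . . . . . X .

Answer: 5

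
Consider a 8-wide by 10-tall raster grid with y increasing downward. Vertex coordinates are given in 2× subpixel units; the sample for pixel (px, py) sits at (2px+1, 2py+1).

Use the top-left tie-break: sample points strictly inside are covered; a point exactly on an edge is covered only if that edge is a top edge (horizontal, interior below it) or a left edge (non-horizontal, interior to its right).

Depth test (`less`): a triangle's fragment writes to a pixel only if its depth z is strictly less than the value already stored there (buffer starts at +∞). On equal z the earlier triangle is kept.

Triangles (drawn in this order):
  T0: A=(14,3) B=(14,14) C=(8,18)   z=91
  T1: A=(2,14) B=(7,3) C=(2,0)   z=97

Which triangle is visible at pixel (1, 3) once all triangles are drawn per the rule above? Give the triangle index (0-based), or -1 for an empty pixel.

T0:
  2·area = 66
  edge (14, 3)→(14, 14): d=(0,11) right/bottom  bias=-1
  edge (14, 14)→(8, 18): d=(-6,4) right/bottom  bias=-1
  edge (8, 18)→(14, 3): d=(6,-15) top-left  bias=+0
    (6,3)@(13, 7): e=[11,46,9] → █
    (7,3)@(15, 7): e=[-11,38,39] → ·
    (6,4)@(13, 9): e=[11,34,21] → █
    (7,4)@(15, 9): e=[-11,26,51] → ·
    (5,5)@(11, 11): e=[33,30,3] → █
    (7,5)@(15, 11): e=[-11,14,63] → ·
    (5,6)@(11, 13): e=[33,18,15] → █
    (7,6)@(15, 13): e=[-11,2,75] → ·
    (5,7)@(11, 15): e=[33,6,27] → █
    (6,7)@(13, 15): e=[11,-2,57] → ·
    (4,8)@(9, 17): e=[55,2,9] → █
    (5,8)@(11, 17): e=[33,-6,39] → ·
  covered (8 px):
    · · · · · · · ·
    · · · · · · · ·
    · · · · · · · ·
    · · · · · · █ ·
    · · · · · · █ ·
    · · · · · █ █ ·
    · · · · · █ █ ·
    · · · · · █ · ·
    · · · · █ · · ·
    · · · · · · · ·
T1:
  2·area = 70  (B↔C swapped to make it positive)
  edge (2, 14)→(2, 0): d=(0,-14) top-left  bias=+0
  edge (2, 0)→(7, 3): d=(5,3) right/bottom  bias=-1
  edge (7, 3)→(2, 14): d=(-5,11) right/bottom  bias=-1
    (1,0)@(3, 1): e=[14,2,54] → █
    (2,0)@(5, 1): e=[42,-4,32] → ·
    (1,1)@(3, 3): e=[14,12,44] → █
    (2,1)@(5, 3): e=[42,6,22] → █
    (3,1)@(7, 3): e=[70,0,0] → ·  [on edge]
    (1,2)@(3, 5): e=[14,22,34] → █
    (3,2)@(7, 5): e=[70,10,-10] → ·
    (1,3)@(3, 7): e=[14,32,24] → █
    (3,3)@(7, 7): e=[70,20,-20] → ·
    (1,4)@(3, 9): e=[14,42,14] → █
    (2,4)@(5, 9): e=[42,36,-8] → ·
    (1,5)@(3, 11): e=[14,52,4] → █
  covered (9 px):
    · █ · · · · · ·
    · █ █ · · · · ·
    · █ █ · · · · ·
    · █ █ · · · · ·
    · █ · · · · · ·
    · █ · · · · · ·
    · · · · · · · ·
    · · · · · · · ·
    · · · · · · · ·
    · · · · · · · ·

Z-buffer (winner per pixel, '.' = empty):
  . 1 . . . . . .
  . 1 1 . . . . .
  . 1 1 . . . . .
  . 1 1 . . . 0 .
  . 1 . . . . 0 .
  . 1 . . . 0 0 .
  . . . . . 0 0 .
  . . . . . 0 . .
  . . . . 0 . . .
  . . . . . . . .

Result: 1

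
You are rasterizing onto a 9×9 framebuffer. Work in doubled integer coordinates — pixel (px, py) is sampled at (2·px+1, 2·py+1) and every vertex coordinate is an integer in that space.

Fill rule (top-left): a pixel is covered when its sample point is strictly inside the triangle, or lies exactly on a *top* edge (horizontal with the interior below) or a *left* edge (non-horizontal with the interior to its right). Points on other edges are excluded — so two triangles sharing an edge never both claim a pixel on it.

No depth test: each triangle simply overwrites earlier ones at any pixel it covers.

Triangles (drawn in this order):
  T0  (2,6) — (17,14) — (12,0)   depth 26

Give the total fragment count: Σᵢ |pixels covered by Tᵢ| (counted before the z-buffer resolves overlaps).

T0:
  2·area = 170  (B↔C swapped to make it positive)
  edge (2, 6)→(12, 0): d=(10,-6) top-left  bias=+0
  edge (12, 0)→(17, 14): d=(5,14) right/bottom  bias=-1
  edge (17, 14)→(2, 6): d=(-15,-8) top-left  bias=+0
    (5,0)@(11, 1): e=[4,19,147] → X
    (6,0)@(13, 1): e=[16,-9,163] → .
    (3,1)@(7, 3): e=[0,85,85] → X  [on edge]
    (4,1)@(9, 3): e=[12,57,101] → X
    (6,1)@(13, 3): e=[36,1,133] → X
    (7,1)@(15, 3): e=[48,-27,149] → .
    (2,2)@(5, 5): e=[8,123,39] → X
    (7,2)@(15, 5): e=[68,-17,119] → .
    (2,3)@(5, 7): e=[28,133,9] → X
    (7,3)@(15, 7): e=[88,-7,89] → .
    (2,4)@(5, 9): e=[48,143,-21] → .
    (3,4)@(7, 9): e=[60,115,-5] → .
  covered (21 px):
    . . . . . X . . .
    . . . X X X X . .
    . . X X X X X . .
    . . X X X X X . .
    . . . . X X X X .
    . . . . . . X X .
    . . . . . . . . .
    . . . . . . . . .
    . . . . . . . . .

Answer: 21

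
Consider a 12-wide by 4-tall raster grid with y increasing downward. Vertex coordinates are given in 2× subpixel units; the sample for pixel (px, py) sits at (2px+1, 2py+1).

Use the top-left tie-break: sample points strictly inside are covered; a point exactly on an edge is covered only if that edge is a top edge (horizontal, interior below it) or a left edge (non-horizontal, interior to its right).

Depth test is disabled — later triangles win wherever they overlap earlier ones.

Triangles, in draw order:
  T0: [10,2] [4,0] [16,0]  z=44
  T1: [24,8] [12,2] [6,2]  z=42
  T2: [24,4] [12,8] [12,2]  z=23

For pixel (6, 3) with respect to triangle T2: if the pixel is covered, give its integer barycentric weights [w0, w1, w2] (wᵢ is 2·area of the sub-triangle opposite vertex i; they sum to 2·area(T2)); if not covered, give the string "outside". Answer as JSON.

T0:
  2·area = 24
  edge (10, 2)→(4, 0): d=(-6,-2) top-left  bias=+0
  edge (4, 0)→(16, 0): d=(12,0) top-left  bias=+0
  edge (16, 0)→(10, 2): d=(-6,2) right/bottom  bias=-1
    (3,0)@(7, 1): e=[0,12,12] → X  [on edge]
    (4,0)@(9, 1): e=[4,12,8] → X
    (5,0)@(11, 1): e=[8,12,4] → X
    (6,0)@(13, 1): e=[12,12,0] → .  [on edge]
    (3,1)@(7, 3): e=[-12,36,0] → .  [on edge]
    (4,1)@(9, 3): e=[-8,36,-4] → .
    (5,1)@(11, 3): e=[-4,36,-8] → .
    (6,1)@(13, 3): e=[0,36,-12] → .  [on edge]
    (0,2)@(1, 5): e=[-36,60,0] → .  [on edge]
    (9,2)@(19, 5): e=[0,60,-36] → .  [on edge]
  covered (3 px):
    . . . X X X . . . . . .
    . . . . . . . . . . . .
    . . . . . . . . . . . .
    . . . . . . . . . . . .
T1:
  2·area = 36  (B↔C swapped to make it positive)
  edge (24, 8)→(6, 2): d=(-18,-6) top-left  bias=+0
  edge (6, 2)→(12, 2): d=(6,0) top-left  bias=+0
  edge (12, 2)→(24, 8): d=(12,6) right/bottom  bias=-1
    (1,0)@(3, 1): e=[0,-6,42] → .  [on edge]
    (4,1)@(9, 3): e=[0,6,30] → X  [on edge]
    (5,1)@(11, 3): e=[12,6,18] → X
    (6,1)@(13, 3): e=[24,6,6] → X
    (7,1)@(15, 3): e=[36,6,-6] → .
    (4,2)@(9, 5): e=[-36,18,54] → .
    (5,2)@(11, 5): e=[-24,18,42] → .
    (6,2)@(13, 5): e=[-12,18,30] → .
    (7,2)@(15, 5): e=[0,18,18] → X  [on edge]
    (8,2)@(17, 5): e=[12,18,6] → X
    (9,2)@(19, 5): e=[24,18,-6] → .
    (7,3)@(15, 7): e=[-36,30,42] → .
    (10,3)@(21, 7): e=[0,30,6] → X  [on edge]
  covered (6 px):
    . . . . . . . . . . . .
    . . . . X X X . . . . .
    . . . . . . . X X . . .
    . . . . . . . . . . X .
T2:
  2·area = 72
  edge (24, 4)→(12, 8): d=(-12,4) right/bottom  bias=-1
  edge (12, 8)→(12, 2): d=(0,-6) top-left  bias=+0
  edge (12, 2)→(24, 4): d=(12,2) right/bottom  bias=-1
    (6,1)@(13, 3): e=[56,6,10] → X
    (7,1)@(15, 3): e=[48,18,6] → X
    (8,1)@(17, 3): e=[40,30,2] → X
    (9,1)@(19, 3): e=[32,42,-2] → .
    (6,2)@(13, 5): e=[32,6,34] → X
    (9,2)@(19, 5): e=[8,42,22] → X
    (10,2)@(21, 5): e=[0,54,18] → .  [on edge]
    (6,3)@(13, 7): e=[8,6,58] → X
    (7,3)@(15, 7): e=[0,18,54] → .  [on edge]
    (8,3)@(17, 7): e=[-8,30,50] → .
    (9,3)@(19, 7): e=[-16,42,46] → .
  covered (8 px):
    . . . . . . . . . . . .
    . . . . . . X X X . . .
    . . . . . . X X X X . .
    . . . . . . X . . . . .

Final: [6,58,8]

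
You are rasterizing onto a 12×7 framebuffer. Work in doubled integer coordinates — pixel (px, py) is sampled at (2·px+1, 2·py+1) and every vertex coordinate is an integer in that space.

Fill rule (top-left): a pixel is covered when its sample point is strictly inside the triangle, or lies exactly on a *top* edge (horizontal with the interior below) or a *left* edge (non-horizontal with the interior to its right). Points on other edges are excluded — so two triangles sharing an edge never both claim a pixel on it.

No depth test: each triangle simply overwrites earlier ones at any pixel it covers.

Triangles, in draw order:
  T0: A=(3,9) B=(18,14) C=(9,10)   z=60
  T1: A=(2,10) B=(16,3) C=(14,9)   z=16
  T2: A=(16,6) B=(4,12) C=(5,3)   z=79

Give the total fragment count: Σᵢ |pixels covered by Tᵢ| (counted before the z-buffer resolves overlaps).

T0:
  2·area = 15  (B↔C swapped to make it positive)
  edge (3, 9)→(9, 10): d=(6,1) right/bottom  bias=-1
  edge (9, 10)→(18, 14): d=(9,4) right/bottom  bias=-1
  edge (18, 14)→(3, 9): d=(-15,-5) top-left  bias=+0
    (1,4)@(3, 9): e=[0,15,0] → .  [on edge]
    (4,5)@(9, 11): e=[6,9,0] → X  [on edge]
    (5,5)@(11, 11): e=[4,1,10] → X
    (6,5)@(13, 11): e=[2,-7,20] → .
    (7,5)@(15, 11): e=[0,-15,30] → .  [on edge]
    (4,6)@(9, 13): e=[18,27,-30] → .
    (5,6)@(11, 13): e=[16,19,-20] → .
    (7,6)@(15, 13): e=[12,3,0] → X  [on edge]
    (8,6)@(17, 13): e=[10,-5,10] → .
  covered (3 px):
    . . . . . . . . . . . .
    . . . . . . . . . . . .
    . . . . . . . . . . . .
    . . . . . . . . . . . .
    . . . . . . . . . . . .
    . . . . X X . . . . . .
    . . . . . . . X . . . .
T1:
  2·area = 70
  edge (2, 10)→(16, 3): d=(14,-7) top-left  bias=+0
  edge (16, 3)→(14, 9): d=(-2,6) right/bottom  bias=-1
  edge (14, 9)→(2, 10): d=(-12,1) right/bottom  bias=-1
    (6,2)@(13, 5): e=[7,14,49] → X
    (7,2)@(15, 5): e=[21,2,47] → X
    (8,2)@(17, 5): e=[35,-10,45] → .
    (4,3)@(9, 7): e=[7,34,29] → X
    (5,3)@(11, 7): e=[21,22,27] → X
    (7,3)@(15, 7): e=[49,-2,23] → .
    (2,4)@(5, 9): e=[7,54,9] → X
    (3,4)@(7, 9): e=[21,42,7] → X
    (7,4)@(15, 9): e=[77,-6,-1] → .
    (2,5)@(5, 11): e=[35,50,-15] → .
    (3,5)@(7, 11): e=[49,38,-17] → .
    (4,5)@(9, 11): e=[63,26,-19] → .
  covered (10 px):
    . . . . . . . . . . . .
    . . . . . . . . . . . .
    . . . . . . X X . . . .
    . . . . X X X . . . . .
    . . X X X X X . . . . .
    . . . . . . . . . . . .
    . . . . . . . . . . . .
T2:
  2·area = 102
  edge (16, 6)→(4, 12): d=(-12,6) right/bottom  bias=-1
  edge (4, 12)→(5, 3): d=(1,-9) top-left  bias=+0
  edge (5, 3)→(16, 6): d=(11,3) right/bottom  bias=-1
    (2,1)@(5, 3): e=[102,0,0] → .  [on edge]
    (2,2)@(5, 5): e=[78,2,22] → X
    (3,2)@(7, 5): e=[66,20,16] → X
    (4,2)@(9, 5): e=[54,38,10] → X
    (5,2)@(11, 5): e=[42,56,4] → X
    (6,2)@(13, 5): e=[30,74,-2] → .
    (2,3)@(5, 7): e=[54,4,44] → X
    (6,3)@(13, 7): e=[6,76,20] → X
    (7,3)@(15, 7): e=[-6,94,14] → .
    (2,4)@(5, 9): e=[30,6,66] → X
    (5,4)@(11, 9): e=[-6,60,48] → .
    (6,4)@(13, 9): e=[-18,78,42] → .
  covered (13 px):
    . . . . . . . . . . . .
    . . . . . . . . . . . .
    . . X X X X . . . . . .
    . . X X X X X . . . . .
    . . X X X . . . . . . .
    . . X . . . . . . . . .
    . . . . . . . . . . . .

Final: 26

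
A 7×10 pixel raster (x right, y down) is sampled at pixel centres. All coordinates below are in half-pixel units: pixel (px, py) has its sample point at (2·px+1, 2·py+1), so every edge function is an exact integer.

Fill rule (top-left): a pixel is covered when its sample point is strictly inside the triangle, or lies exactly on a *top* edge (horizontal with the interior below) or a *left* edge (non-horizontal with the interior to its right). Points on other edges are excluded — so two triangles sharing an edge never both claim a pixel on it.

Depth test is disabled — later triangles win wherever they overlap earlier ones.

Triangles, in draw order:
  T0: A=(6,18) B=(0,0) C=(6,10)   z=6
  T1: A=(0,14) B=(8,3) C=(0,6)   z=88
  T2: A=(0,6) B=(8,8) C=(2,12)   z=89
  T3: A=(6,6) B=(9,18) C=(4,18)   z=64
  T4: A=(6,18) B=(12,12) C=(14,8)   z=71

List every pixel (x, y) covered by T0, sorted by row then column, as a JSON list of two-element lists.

T0:
  2·area = 48
  edge (6, 18)→(0, 0): d=(-6,-18) top-left  bias=+0
  edge (0, 0)→(6, 10): d=(6,10) right/bottom  bias=-1
  edge (6, 10)→(6, 18): d=(0,8) right/bottom  bias=-1
    (0,1)@(1, 3): e=[0,8,40] → █  [on edge]
    (1,1)@(3, 3): e=[36,-12,24] → ·
    (0,2)@(1, 5): e=[-12,20,40] → ·
    (1,2)@(3, 5): e=[24,0,24] → ·  [on edge]
    (1,3)@(3, 7): e=[12,12,24] → █
    (2,3)@(5, 7): e=[48,-8,8] → ·
    (1,4)@(3, 9): e=[0,24,24] → █  [on edge]
    (2,4)@(5, 9): e=[36,4,8] → █
    (3,4)@(7, 9): e=[72,-16,-8] → ·
    (1,5)@(3, 11): e=[-12,36,24] → ·
    (2,5)@(5, 11): e=[24,16,8] → █
    (3,5)@(7, 11): e=[60,-4,-8] → ·
    (2,7)@(5, 15): e=[0,40,8] → █  [on edge]
    (4,7)@(9, 15): e=[72,0,-24] → ·  [on edge]
  covered (7 px):
    · · · · · · ·
    █ · · · · · ·
    · · · · · · ·
    · █ · · · · ·
    · █ █ · · · ·
    · · █ · · · ·
    · · █ · · · ·
    · · █ · · · ·
    · · · · · · ·
    · · · · · · ·
T1:
  2·area = 64  (B↔C swapped to make it positive)
  edge (0, 14)→(0, 6): d=(0,-8) top-left  bias=+0
  edge (0, 6)→(8, 3): d=(8,-3) top-left  bias=+0
  edge (8, 3)→(0, 14): d=(-8,11) right/bottom  bias=-1
    (1,2)@(3, 5): e=[24,1,39] → █
    (2,2)@(5, 5): e=[40,7,17] → █
    (3,2)@(7, 5): e=[56,13,-5] → ·
    (0,3)@(1, 7): e=[8,11,45] → █
    (3,3)@(7, 7): e=[56,29,-21] → ·
    (0,4)@(1, 9): e=[8,27,29] → █
    (2,4)@(5, 9): e=[40,39,-15] → ·
    (0,5)@(1, 11): e=[8,43,13] → █
    (1,5)@(3, 11): e=[24,49,-9] → ·
    (0,6)@(1, 13): e=[8,59,-3] → ·
  covered (8 px):
    · · · · · · ·
    · · · · · · ·
    · █ █ · · · ·
    █ █ █ · · · ·
    █ █ · · · · ·
    █ · · · · · ·
    · · · · · · ·
    · · · · · · ·
    · · · · · · ·
    · · · · · · ·
T2:
  2·area = 44
  edge (0, 6)→(8, 8): d=(8,2) right/bottom  bias=-1
  edge (8, 8)→(2, 12): d=(-6,4) right/bottom  bias=-1
  edge (2, 12)→(0, 6): d=(-2,-6) top-left  bias=+0
    (0,3)@(1, 7): e=[6,34,4] → █
    (1,3)@(3, 7): e=[2,26,16] → █
    (2,3)@(5, 7): e=[-2,18,28] → ·
    (0,4)@(1, 9): e=[22,22,0] → █  [on edge]
    (2,4)@(5, 9): e=[14,6,24] → █
    (3,4)@(7, 9): e=[10,-2,36] → ·
    (0,5)@(1, 11): e=[38,10,-4] → ·
    (1,5)@(3, 11): e=[34,2,8] → █
    (2,5)@(5, 11): e=[30,-6,20] → ·
    (1,6)@(3, 13): e=[50,-10,4] → ·
    (1,7)@(3, 15): e=[66,-22,0] → ·  [on edge]
  covered (6 px):
    · · · · · · ·
    · · · · · · ·
    · · · · · · ·
    █ █ · · · · ·
    █ █ █ · · · ·
    · █ · · · · ·
    · · · · · · ·
    · · · · · · ·
    · · · · · · ·
    · · · · · · ·
T3:
  2·area = 60
  edge (6, 6)→(9, 18): d=(3,12) right/bottom  bias=-1
  edge (9, 18)→(4, 18): d=(-5,0) right/bottom  bias=-1
  edge (4, 18)→(6, 6): d=(2,-12) top-left  bias=+0
    (3,5)@(7, 11): e=[3,35,22] → █
    (4,5)@(9, 11): e=[-21,35,46] → ·
    (2,6)@(5, 13): e=[33,25,2] → █
    (4,6)@(9, 13): e=[-15,25,50] → ·
    (2,7)@(5, 15): e=[39,15,6] → █
    (4,7)@(9, 15): e=[-9,15,54] → ·
    (2,8)@(5, 17): e=[45,5,10] → █
    (4,8)@(9, 17): e=[-3,5,58] → ·
    (2,9)@(5, 19): e=[51,-5,14] → ·
    (3,9)@(7, 19): e=[27,-5,38] → ·
  covered (7 px):
    · · · · · · ·
    · · · · · · ·
    · · · · · · ·
    · · · · · · ·
    · · · · · · ·
    · · · █ · · ·
    · · █ █ · · ·
    · · █ █ · · ·
    · · █ █ · · ·
    · · · · · · ·
T4:
  2·area = 12  (B↔C swapped to make it positive)
  edge (6, 18)→(14, 8): d=(8,-10) top-left  bias=+0
  edge (14, 8)→(12, 12): d=(-2,4) right/bottom  bias=-1
  edge (12, 12)→(6, 18): d=(-6,6) right/bottom  bias=-1
    (6,5)@(13, 11): e=[14,-2,0] → ·  [on edge]
    (5,6)@(11, 13): e=[10,2,0] → ·  [on edge]
    (4,7)@(9, 15): e=[6,6,0] → ·  [on edge]
    (3,8)@(7, 17): e=[2,10,0] → ·  [on edge]
    (2,9)@(5, 19): e=[-2,14,0] → ·  [on edge]
  covered (0 px):
    · · · · · · ·
    · · · · · · ·
    · · · · · · ·
    · · · · · · ·
    · · · · · · ·
    · · · · · · ·
    · · · · · · ·
    · · · · · · ·
    · · · · · · ·
    · · · · · · ·

Final: [[0,1],[1,3],[1,4],[2,4],[2,5],[2,6],[2,7]]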